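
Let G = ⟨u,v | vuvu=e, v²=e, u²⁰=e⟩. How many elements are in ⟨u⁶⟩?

|⟨u⁶⟩| equals the order of u⁶. Compute successive powers until reaching e:
  (u⁶)¹ = u⁶, (u⁶)² = u¹², (u⁶)³ = u¹⁸, (u⁶)⁴ = u⁴, (u⁶)⁵ = u¹⁰, (u⁶)⁶ = u¹⁶, (u⁶)⁷ = u², (u⁶)⁸ = u⁸, (u⁶)⁹ = u¹⁴, (u⁶)¹⁰ = e.
The smallest positive k with (u⁶)ᵏ = e is 10, so |⟨u⁶⟩| = 10.

Answer: 10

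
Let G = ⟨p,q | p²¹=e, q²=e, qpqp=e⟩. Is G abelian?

p·q = pq but q·p = p²⁰q, so p·q ≠ q·p and G is not abelian.

Answer: No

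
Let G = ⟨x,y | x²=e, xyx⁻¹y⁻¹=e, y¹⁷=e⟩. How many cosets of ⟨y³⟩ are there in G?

First find ord(y³) by computing successive powers:
  (y³)¹ = y³, (y³)² = y⁶, (y³)³ = y⁹, (y³)⁴ = y¹², (y³)⁵ = y¹⁵, (y³)⁶ = y, (y³)⁷ = y⁴, (y³)⁸ = y⁷, (y³)⁹ = y¹⁰, (y³)¹⁰ = y¹³, (y³)¹¹ = y¹⁶, (y³)¹² = y², (y³)¹³ = y⁵, (y³)¹⁴ = y⁸, (y³)¹⁵ = y¹¹, (y³)¹⁶ = y¹⁴, (y³)¹⁷ = e.
So |⟨y³⟩| = ord(y³) = 17. With |G| = 34, by Lagrange [G : ⟨y³⟩] = 34/17 = 2.

Answer: 2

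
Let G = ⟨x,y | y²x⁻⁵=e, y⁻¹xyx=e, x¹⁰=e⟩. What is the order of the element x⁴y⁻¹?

Compute successive powers until reaching e:
  (x⁴y⁻¹)¹ = x⁴y⁻¹, (x⁴y⁻¹)² = x⁵, (x⁴y⁻¹)³ = x⁴y, (x⁴y⁻¹)⁴ = e.
The smallest positive k with (x⁴y⁻¹)ᵏ = e is 4.

Answer: 4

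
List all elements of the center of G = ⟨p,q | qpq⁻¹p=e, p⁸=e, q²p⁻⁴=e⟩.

An element z ∈ Z(G) iff z commutes with every generator.
For example p⁴ is central: (p⁴)·p = p⁵ = p·(p⁴); (p⁴)·q = q⁻¹ = q·(p⁴).
Whereas p ∉ Z(G) since p·q = pq ≠ p³q⁻¹ = q·p.
Checking each of the 16 elements this way gives Z(G) = {e, p⁴}, of order 2.

Answer: {e, p⁴}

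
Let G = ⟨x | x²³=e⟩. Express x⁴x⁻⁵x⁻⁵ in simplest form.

Multiply left to right, reducing at each step:
  (x⁴) · x⁻⁵ = x²²
  (x²²) · x⁻⁵ = x¹⁷

Answer: x¹⁷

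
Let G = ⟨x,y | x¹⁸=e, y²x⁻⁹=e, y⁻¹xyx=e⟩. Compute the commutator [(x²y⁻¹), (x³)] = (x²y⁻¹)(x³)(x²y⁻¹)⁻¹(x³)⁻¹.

[(x²y⁻¹), (x³)] = (x²y⁻¹)·(x³)·(x²y⁻¹)⁻¹·(x³)⁻¹.
  (x²y⁻¹) · (x³) = x⁸y
  (x⁸y) · (x²y) = x¹⁵
  (x¹⁵) · (x¹⁵) = x¹²

Answer: x¹²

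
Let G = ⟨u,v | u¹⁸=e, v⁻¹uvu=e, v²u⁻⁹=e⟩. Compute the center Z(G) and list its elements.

An element z ∈ Z(G) iff z commutes with every generator.
For example u⁹ is central: (u⁹)·u = u¹⁰ = u·(u⁹); (u⁹)·v = v⁻¹ = v·(u⁹).
Whereas u ∉ Z(G) since u·v = uv ≠ u⁸v⁻¹ = v·u.
Checking each of the 36 elements this way gives Z(G) = {e, u⁹}, of order 2.

Answer: {e, u⁹}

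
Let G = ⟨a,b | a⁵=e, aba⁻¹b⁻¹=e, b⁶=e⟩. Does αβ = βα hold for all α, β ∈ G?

Each pair of generators commutes: a·b = ab = b·a. Since the generators pairwise commute, every element of G commutes with every other, so G is abelian.

Answer: Yes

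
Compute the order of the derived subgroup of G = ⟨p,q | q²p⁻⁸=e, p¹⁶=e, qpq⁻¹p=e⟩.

G' = [G, G] is generated by all commutators. The generator-pair commutators are: [p, q] = p².
The subgroup they normally generate is {e, p², p⁴, p⁶, p⁸, p¹⁰, p¹², p¹⁴}, of order 8.
Check: |G/G'| = 32/8 = 4 is the order of the abelianisation.

Answer: 8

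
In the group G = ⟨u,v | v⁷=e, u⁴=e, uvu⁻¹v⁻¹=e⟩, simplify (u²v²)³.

Compute successive powers of (u²v²), reducing at each step:
  (u²v²)²: (u²v²) · u² = v²;   (v²) · v² = v⁴
  (u²v²)³: (v⁴) · u² = u²v⁴;   (u²v⁴) · v² = u²v⁶

Answer: u²v⁶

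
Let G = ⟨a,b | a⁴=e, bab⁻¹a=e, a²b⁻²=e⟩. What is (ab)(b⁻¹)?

Compute (ab) · (b⁻¹) by multiplying left to right and reducing via the relations at each step:
  (ab) · b⁻¹ = a

Answer: a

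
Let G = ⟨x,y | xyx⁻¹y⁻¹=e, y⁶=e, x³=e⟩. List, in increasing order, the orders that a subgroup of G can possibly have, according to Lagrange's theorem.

|G| = 18 = 2 · 3². By Lagrange's theorem the order of any subgroup divides 18; the divisors of 18 are 1, 2, 3, 6, 9, 18.

Answer: 1, 2, 3, 6, 9, 18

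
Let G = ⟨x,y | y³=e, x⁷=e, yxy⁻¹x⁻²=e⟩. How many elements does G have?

Enumerate words in the generators, reducing via the relations: the distinct elements are
  {e, x, y, xy, x², x³, x⁴, x⁵, x⁶, y², xy², x²y, x³y, x⁴y, x⁵y, x⁶y, x²y², x³y², x⁴y², x⁵y², x⁶y²}.
No further products give new elements, so |G| = 21.

Answer: 21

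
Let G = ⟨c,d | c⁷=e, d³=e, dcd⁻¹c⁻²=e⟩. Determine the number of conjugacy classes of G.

The conjugacy classes (representative and size) are:
  [e] (size 1), [c²] (size 3), [c⁵] (size 3), [d] (size 7), [d²] (size 7).
Class equation: 1 + 3 + 3 + 7 + 7 = 21 = |G|. So G has 5 conjugacy classes.

Answer: 5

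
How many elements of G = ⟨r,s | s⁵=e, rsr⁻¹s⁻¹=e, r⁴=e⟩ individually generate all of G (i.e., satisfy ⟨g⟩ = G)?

G is cyclic of order 20. An element generates G iff its order is 20, and a cyclic group of order 20 has exactly φ(20) = 8 such elements.

Answer: 8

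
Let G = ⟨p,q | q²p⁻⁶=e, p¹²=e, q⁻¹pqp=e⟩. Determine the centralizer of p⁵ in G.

⟨p⁵⟩ ⊆ C_G(p⁵) since powers of p⁵ commute with p⁵; so |C_G(p⁵)| ≥ |⟨p⁵⟩| = 12.
By orbit–stabilizer, |C_G(p⁵)| = |G| / |conj. class of p⁵| = 24 / 2 = 12.
The 12 elements commuting with p⁵ are {e, p, p², p³, p⁴, p⁵, p⁶, p⁷, p⁸, p⁹, p¹⁰, p¹¹}.

Answer: {e, p, p², p³, p⁴, p⁵, p⁶, p⁷, p⁸, p⁹, p¹⁰, p¹¹}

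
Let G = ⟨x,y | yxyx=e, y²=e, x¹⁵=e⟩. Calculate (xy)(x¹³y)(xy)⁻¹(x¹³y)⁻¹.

[(xy), (x¹³y)] = (xy)·(x¹³y)·(xy)⁻¹·(x¹³y)⁻¹.
  (xy) · (x¹³y) = x³
  (x³) · (xy) = x⁴y
  (x⁴y) · (x¹³y) = x⁶

Answer: x⁶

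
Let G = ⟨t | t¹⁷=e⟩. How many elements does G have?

G is generated by a single element, so G is cyclic. The relator gives t¹⁷ = e and no smaller power is forced to be e, so the 17 powers {e, t, t², t³, t⁴, t⁵, t⁶, t⁷, t⁸, t⁹, t¹², t¹³, t¹¹, t¹⁰, t¹⁴, t¹⁵, t¹⁶} are distinct. Hence |G| = 17.

Answer: 17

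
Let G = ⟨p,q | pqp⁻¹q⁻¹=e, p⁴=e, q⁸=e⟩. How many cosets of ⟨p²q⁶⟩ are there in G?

First find ord(p²q⁶) by computing successive powers:
  (p²q⁶)¹ = p²q⁶, (p²q⁶)² = q⁴, (p²q⁶)³ = p²q², (p²q⁶)⁴ = e.
So |⟨p²q⁶⟩| = ord(p²q⁶) = 4. With |G| = 32, by Lagrange [G : ⟨p²q⁶⟩] = 32/4 = 8.

Answer: 8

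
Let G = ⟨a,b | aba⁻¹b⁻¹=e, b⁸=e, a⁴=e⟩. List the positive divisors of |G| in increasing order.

|G| = 32 = 2⁵. By Lagrange's theorem the order of any subgroup divides 32; the divisors of 32 are 1, 2, 4, 8, 16, 32.

Answer: 1, 2, 4, 8, 16, 32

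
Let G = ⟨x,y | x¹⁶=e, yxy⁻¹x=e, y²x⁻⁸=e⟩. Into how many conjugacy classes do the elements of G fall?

The conjugacy classes (representative and size) are:
  [e] (size 1), [x] (size 2), [x¹⁴] (size 2), [x¹³] (size 2), [x¹²] (size 2), [x⁵] (size 2), [x¹⁰] (size 2), [x⁷] (size 2), [x⁸] (size 1), [y⁻¹] (size 8), [x⁷y⁻¹] (size 8).
Class equation: 1 + 2 + 2 + 2 + 2 + 2 + 2 + 2 + 1 + 8 + 8 = 32 = |G|. So G has 11 conjugacy classes.

Answer: 11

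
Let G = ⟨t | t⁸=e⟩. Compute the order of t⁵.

Compute successive powers until reaching e:
  (t⁵)¹ = t⁵, (t⁵)² = t², (t⁵)³ = t⁷, (t⁵)⁴ = t⁴, (t⁵)⁵ = t, (t⁵)⁶ = t⁶, (t⁵)⁷ = t³, (t⁵)⁸ = e.
The smallest positive k with (t⁵)ᵏ = e is 8.

Answer: 8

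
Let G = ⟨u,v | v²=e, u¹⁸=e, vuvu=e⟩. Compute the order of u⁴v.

Compute successive powers until reaching e:
  (u⁴v)¹ = u⁴v, (u⁴v)² = e.
The smallest positive k with (u⁴v)ᵏ = e is 2.

Answer: 2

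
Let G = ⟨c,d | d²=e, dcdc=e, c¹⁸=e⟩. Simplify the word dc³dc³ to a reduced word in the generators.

Multiply left to right, reducing at each step:
  d · c³ = c¹⁵d
  (c¹⁵d) · d = c¹⁵
  (c¹⁵) · c³ = e

Answer: e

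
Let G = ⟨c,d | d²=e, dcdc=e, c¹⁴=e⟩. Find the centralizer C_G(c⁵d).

⟨c⁵d⟩ ⊆ C_G(c⁵d) since powers of c⁵d commute with c⁵d; so |C_G(c⁵d)| ≥ |⟨c⁵d⟩| = 2.
By orbit–stabilizer, |C_G(c⁵d)| = |G| / |conj. class of c⁵d| = 28 / 7 = 4.
The 4 elements commuting with c⁵d are {e, c⁷, c⁵d, c¹²d}.

Answer: {e, c⁷, c⁵d, c¹²d}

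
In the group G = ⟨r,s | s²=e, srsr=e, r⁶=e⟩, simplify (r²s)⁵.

Compute successive powers of (r²s), reducing at each step:
  (r²s)²: (r²s) · r² = s;   s · s = e
  (r²s)³: e · r² = r²;   (r²) · s = r²s
  (r²s)⁴: (r²s) · r² = s;   s · s = e
  (r²s)⁵: e · r² = r²;   (r²) · s = r²s

Answer: r²s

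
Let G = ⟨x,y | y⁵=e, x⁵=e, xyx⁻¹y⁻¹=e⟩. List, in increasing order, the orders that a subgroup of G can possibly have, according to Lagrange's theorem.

|G| = 25 = 5². By Lagrange's theorem the order of any subgroup divides 25; the divisors of 25 are 1, 5, 25.

Answer: 1, 5, 25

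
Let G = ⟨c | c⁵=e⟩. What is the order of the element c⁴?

Compute successive powers until reaching e:
  (c⁴)¹ = c⁴, (c⁴)² = c³, (c⁴)³ = c², (c⁴)⁴ = c, (c⁴)⁵ = e.
The smallest positive k with (c⁴)ᵏ = e is 5.

Answer: 5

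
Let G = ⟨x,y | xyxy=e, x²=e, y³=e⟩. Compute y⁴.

Compute successive powers of y, reducing at each step:
  y²: y · y = y²
  y³: (y²) · y = e
  y⁴: e · y = y

Answer: y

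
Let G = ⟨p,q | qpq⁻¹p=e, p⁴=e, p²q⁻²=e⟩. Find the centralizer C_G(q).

⟨q⟩ ⊆ C_G(q) since powers of q commute with q; so |C_G(q)| ≥ |⟨q⟩| = 4.
By orbit–stabilizer, |C_G(q)| = |G| / |conj. class of q| = 8 / 2 = 4.
The 4 elements commuting with q are {e, p², q, q⁻¹}.

Answer: {e, p², q, q⁻¹}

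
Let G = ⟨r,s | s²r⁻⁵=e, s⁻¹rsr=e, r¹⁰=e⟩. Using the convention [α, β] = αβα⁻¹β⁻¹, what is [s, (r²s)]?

[s, (r²s)] = s·(r²s)·s⁻¹·(r²s)⁻¹.
  s · (r²s) = r³
  (r³) · (s⁻¹) = r³s⁻¹
  (r³s⁻¹) · (r²s⁻¹) = r⁶

Answer: r⁶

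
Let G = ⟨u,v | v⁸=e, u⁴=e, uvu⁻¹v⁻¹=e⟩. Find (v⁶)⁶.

Compute successive powers of (v⁶), reducing at each step:
  (v⁶)²: (v⁶) · v⁶ = v⁴
  (v⁶)³: (v⁴) · v⁶ = v²
  (v⁶)⁴: (v²) · v⁶ = e
  (v⁶)⁵: e · v⁶ = v⁶
  (v⁶)⁶: (v⁶) · v⁶ = v⁴

Answer: v⁴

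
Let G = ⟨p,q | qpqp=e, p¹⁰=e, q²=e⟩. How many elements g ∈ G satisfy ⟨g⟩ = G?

⟨g⟩ = G would require ord(g) = |G| = 20, but the maximum element order in G is 10 < 20. So G is not cyclic and no single element generates it: the count is 0.

Answer: 0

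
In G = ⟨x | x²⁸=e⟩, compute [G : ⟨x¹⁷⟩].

First find ord(x¹⁷) by computing successive powers:
  (x¹⁷)¹ = x¹⁷, (x¹⁷)² = x⁶, (x¹⁷)³ = x²³, (x¹⁷)⁴ = x¹², (x¹⁷)⁵ = x, (x¹⁷)⁶ = x¹⁸, (x¹⁷)⁷ = x⁷, (x¹⁷)⁸ = x²⁴, (x¹⁷)⁹ = x¹³, (x¹⁷)¹⁰ = x², (x¹⁷)¹¹ = x¹⁹, (x¹⁷)¹² = x⁸, (x¹⁷)¹³ = x²⁵, (x¹⁷)¹⁴ = x¹⁴, (x¹⁷)¹⁵ = x³, (x¹⁷)¹⁶ = x²⁰, (x¹⁷)¹⁷ = x⁹, (x¹⁷)¹⁸ = x²⁶, (x¹⁷)¹⁹ = x¹⁵, (x¹⁷)²⁰ = x⁴, (x¹⁷)²¹ = x²¹, (x¹⁷)²² = x¹⁰, (x¹⁷)²³ = x²⁷, (x¹⁷)²⁴ = x¹⁶, (x¹⁷)²⁵ = x⁵, (x¹⁷)²⁶ = x²², (x¹⁷)²⁷ = x¹¹, (x¹⁷)²⁸ = e.
So |⟨x¹⁷⟩| = ord(x¹⁷) = 28. With |G| = 28, by Lagrange [G : ⟨x¹⁷⟩] = 28/28 = 1.

Answer: 1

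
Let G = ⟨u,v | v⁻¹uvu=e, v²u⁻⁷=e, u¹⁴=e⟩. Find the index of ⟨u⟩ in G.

First find ord(u) by computing successive powers:
  u¹ = u, u² = u², u³ = u³, u⁴ = u⁴, u⁵ = u⁵, u⁶ = u⁶, u⁷ = u⁷, u⁸ = u⁸, u⁹ = u⁹, u¹⁰ = u¹⁰, u¹¹ = u¹¹, u¹² = u¹², u¹³ = u¹³, u¹⁴ = e.
So |⟨u⟩| = ord(u) = 14. With |G| = 28, by Lagrange [G : ⟨u⟩] = 28/14 = 2.

Answer: 2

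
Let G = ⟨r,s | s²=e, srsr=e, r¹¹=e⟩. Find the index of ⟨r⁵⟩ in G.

First find ord(r⁵) by computing successive powers:
  (r⁵)¹ = r⁵, (r⁵)² = r¹⁰, (r⁵)³ = r⁴, (r⁵)⁴ = r⁹, (r⁵)⁵ = r³, (r⁵)⁶ = r⁸, (r⁵)⁷ = r², (r⁵)⁸ = r⁷, (r⁵)⁹ = r, (r⁵)¹⁰ = r⁶, (r⁵)¹¹ = e.
So |⟨r⁵⟩| = ord(r⁵) = 11. With |G| = 22, by Lagrange [G : ⟨r⁵⟩] = 22/11 = 2.

Answer: 2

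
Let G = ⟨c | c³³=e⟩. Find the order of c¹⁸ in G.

Compute successive powers until reaching e:
  (c¹⁸)¹ = c¹⁸, (c¹⁸)² = c³, (c¹⁸)³ = c²¹, (c¹⁸)⁴ = c⁶, (c¹⁸)⁵ = c²⁴, (c¹⁸)⁶ = c⁹, (c¹⁸)⁷ = c²⁷, (c¹⁸)⁸ = c¹², (c¹⁸)⁹ = c³⁰, (c¹⁸)¹⁰ = c¹⁵, (c¹⁸)¹¹ = e.
The smallest positive k with (c¹⁸)ᵏ = e is 11.

Answer: 11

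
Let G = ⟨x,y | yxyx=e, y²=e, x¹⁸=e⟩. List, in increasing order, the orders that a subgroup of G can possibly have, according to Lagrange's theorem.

|G| = 36 = 2² · 3². By Lagrange's theorem the order of any subgroup divides 36; the divisors of 36 are 1, 2, 3, 4, 6, 9, 12, 18, 36.

Answer: 1, 2, 3, 4, 6, 9, 12, 18, 36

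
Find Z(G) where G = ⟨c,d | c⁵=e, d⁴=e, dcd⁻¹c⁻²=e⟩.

An element z ∈ Z(G) iff z commutes with every generator.
For example e is central: e·c = c = c·e; e·d = d = d·e.
Whereas c ∉ Z(G) since c·d = cd ≠ c²d = d·c.
Checking each of the 20 elements this way gives Z(G) = {e}, of order 1.

Answer: {e}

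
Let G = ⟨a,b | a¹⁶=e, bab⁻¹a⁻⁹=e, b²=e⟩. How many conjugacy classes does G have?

The conjugacy classes (representative and size) are:
  [e] (size 1), [a⁹] (size 2), [a²] (size 1), [a³] (size 2), [a⁴] (size 1), [a¹³] (size 2), [a⁶] (size 1), [a¹⁵] (size 2), [a⁸] (size 1), [a¹⁰] (size 1), [a¹²] (size 1), [a¹⁴] (size 1), [b] (size 2), [ab] (size 2), [a²b] (size 2), [a¹¹b] (size 2), [a⁴b] (size 2), [a¹³b] (size 2), [a¹⁴b] (size 2), [a¹⁵b] (size 2).
Class equation: 1 + 2 + 1 + 2 + 1 + 2 + 1 + 2 + 1 + 1 + 1 + 1 + 2 + 2 + 2 + 2 + 2 + 2 + 2 + 2 = 32 = |G|. So G has 20 conjugacy classes.

Answer: 20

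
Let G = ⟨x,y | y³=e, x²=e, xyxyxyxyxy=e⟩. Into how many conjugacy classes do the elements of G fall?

The conjugacy classes (representative and size) are:
  [e] (size 1), [xyxy²xyxy²x] (size 15), [yxyxy²x] (size 20), [xy²xy²x] (size 12), [y²xyxy²] (size 12).
Class equation: 1 + 15 + 20 + 12 + 12 = 60 = |G|. So G has 5 conjugacy classes.

Answer: 5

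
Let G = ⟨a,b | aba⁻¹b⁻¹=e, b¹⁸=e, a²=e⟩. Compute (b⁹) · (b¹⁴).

Compute (b⁹) · (b¹⁴) by multiplying left to right and reducing via the relations at each step:
  (b⁹) · b¹⁴ = b⁵

Answer: b⁵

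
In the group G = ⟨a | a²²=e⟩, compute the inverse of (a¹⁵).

The order of (a¹⁵) is 22 (smallest k with (a¹⁵)ᵏ = e), so (a¹⁵)⁻¹ = (a¹⁵)²¹ = a⁷.
Check: (a¹⁵) · (a⁷) → (a¹⁵) · a⁷ = e, giving e as required.

Answer: a⁷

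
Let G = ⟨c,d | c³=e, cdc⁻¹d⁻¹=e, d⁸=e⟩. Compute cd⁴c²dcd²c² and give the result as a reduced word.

Multiply left to right, reducing at each step:
  c · d⁴ = cd⁴
  (cd⁴) · c² = d⁴
  (d⁴) · d = d⁵
  (d⁵) · c = cd⁵
  (cd⁵) · d² = cd⁷
  (cd⁷) · c² = d⁷

Answer: d⁷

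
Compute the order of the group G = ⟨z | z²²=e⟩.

G is generated by a single element, so G is cyclic. The relator gives z²² = e and no smaller power is forced to be e, so the 22 powers {e, z, z², z³, z⁴, z⁵, z⁶, z⁷, z⁸, z⁹, z²¹, z²⁰, z¹², z¹³, z¹¹, z¹⁰, z¹⁴, z¹⁵, z¹⁶, z¹⁷, z¹⁸, z¹⁹} are distinct. Hence |G| = 22.

Answer: 22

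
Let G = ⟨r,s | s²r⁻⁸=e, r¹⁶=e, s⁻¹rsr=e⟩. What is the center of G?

An element z ∈ Z(G) iff z commutes with every generator.
For example r⁸ is central: (r⁸)·r = r⁹ = r·(r⁸); (r⁸)·s = s⁻¹ = s·(r⁸).
Whereas r ∉ Z(G) since r·s = rs ≠ r⁷s⁻¹ = s·r.
Checking each of the 32 elements this way gives Z(G) = {e, r⁸}, of order 2.

Answer: {e, r⁸}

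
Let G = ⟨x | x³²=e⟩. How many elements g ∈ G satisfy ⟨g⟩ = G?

G is cyclic of order 32. An element generates G iff its order is 32, and a cyclic group of order 32 has exactly φ(32) = 16 such elements.

Answer: 16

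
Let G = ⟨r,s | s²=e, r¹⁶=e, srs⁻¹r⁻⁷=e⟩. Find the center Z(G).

An element z ∈ Z(G) iff z commutes with every generator.
For example r⁸ is central: (r⁸)·r = r⁹ = r·(r⁸); (r⁸)·s = r⁸s = s·(r⁸).
Whereas r ∉ Z(G) since r·s = rs ≠ r⁷s = s·r.
Checking each of the 32 elements this way gives Z(G) = {e, r⁸}, of order 2.

Answer: {e, r⁸}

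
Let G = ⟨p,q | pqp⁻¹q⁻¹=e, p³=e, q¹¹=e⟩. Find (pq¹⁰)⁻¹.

The order of (pq¹⁰) is 33 (smallest k with (pq¹⁰)ᵏ = e), so (pq¹⁰)⁻¹ = (pq¹⁰)³² = p²q.
Check: (pq¹⁰) · (p²q) → (pq¹⁰) · p² = q¹⁰;   (q¹⁰) · q = e, giving e as required.

Answer: p²q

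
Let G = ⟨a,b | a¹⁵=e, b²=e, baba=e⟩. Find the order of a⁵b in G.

Compute successive powers until reaching e:
  (a⁵b)¹ = a⁵b, (a⁵b)² = e.
The smallest positive k with (a⁵b)ᵏ = e is 2.

Answer: 2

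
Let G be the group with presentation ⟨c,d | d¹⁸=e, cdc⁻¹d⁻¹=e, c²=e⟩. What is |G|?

Enumerate words in the generators, reducing via the relations: the distinct elements are
  {c, d, e, cd, d², d³, d⁴, d⁵, d⁶, d⁷, d⁸, d⁹, cd², cd³, cd⁴, cd⁵, cd⁶, cd⁷, cd⁸, cd⁹, d¹², d¹³, d¹¹, d¹⁰, d¹⁴, d¹⁵, d¹⁶, d¹⁷, cd¹², cd¹³, cd¹¹, cd¹⁰, cd¹⁴, cd¹⁵, cd¹⁶, cd¹⁷}.
No further products give new elements, so |G| = 36.

Answer: 36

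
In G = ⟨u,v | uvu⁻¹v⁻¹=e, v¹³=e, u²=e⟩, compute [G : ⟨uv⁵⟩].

First find ord(uv⁵) by computing successive powers:
  (uv⁵)¹ = uv⁵, (uv⁵)² = v¹⁰, (uv⁵)³ = uv², (uv⁵)⁴ = v⁷, (uv⁵)⁵ = uv¹², (uv⁵)⁶ = v⁴, (uv⁵)⁷ = uv⁹, (uv⁵)⁸ = v, (uv⁵)⁹ = uv⁶, (uv⁵)¹⁰ = v¹¹, (uv⁵)¹¹ = uv³, (uv⁵)¹² = v⁸, (uv⁵)¹³ = u, (uv⁵)¹⁴ = v⁵, (uv⁵)¹⁵ = uv¹⁰, (uv⁵)¹⁶ = v², (uv⁵)¹⁷ = uv⁷, (uv⁵)¹⁸ = v¹², (uv⁵)¹⁹ = uv⁴, (uv⁵)²⁰ = v⁹, (uv⁵)²¹ = uv, (uv⁵)²² = v⁶, (uv⁵)²³ = uv¹¹, (uv⁵)²⁴ = v³, (uv⁵)²⁵ = uv⁸, (uv⁵)²⁶ = e.
So |⟨uv⁵⟩| = ord(uv⁵) = 26. With |G| = 26, by Lagrange [G : ⟨uv⁵⟩] = 26/26 = 1.

Answer: 1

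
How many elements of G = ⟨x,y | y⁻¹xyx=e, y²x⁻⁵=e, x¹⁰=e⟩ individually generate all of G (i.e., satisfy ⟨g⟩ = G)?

⟨g⟩ = G would require ord(g) = |G| = 20, but the maximum element order in G is 10 < 20. So G is not cyclic and no single element generates it: the count is 0.

Answer: 0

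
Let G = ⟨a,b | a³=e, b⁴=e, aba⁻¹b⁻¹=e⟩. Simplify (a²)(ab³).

Compute (a²) · (ab³) by multiplying left to right and reducing via the relations at each step:
  (a²) · a = e
  e · b³ = b³

Answer: b³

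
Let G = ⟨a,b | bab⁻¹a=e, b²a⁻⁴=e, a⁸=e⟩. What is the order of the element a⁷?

Compute successive powers until reaching e:
  (a⁷)¹ = a⁷, (a⁷)² = a⁶, (a⁷)³ = a⁵, (a⁷)⁴ = a⁴, (a⁷)⁵ = a³, (a⁷)⁶ = a², (a⁷)⁷ = a, (a⁷)⁸ = e.
The smallest positive k with (a⁷)ᵏ = e is 8.

Answer: 8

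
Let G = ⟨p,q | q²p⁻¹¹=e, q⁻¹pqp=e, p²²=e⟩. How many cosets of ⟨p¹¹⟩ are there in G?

First find ord(p¹¹) by computing successive powers:
  (p¹¹)¹ = p¹¹, (p¹¹)² = e.
So |⟨p¹¹⟩| = ord(p¹¹) = 2. With |G| = 44, by Lagrange [G : ⟨p¹¹⟩] = 44/2 = 22.

Answer: 22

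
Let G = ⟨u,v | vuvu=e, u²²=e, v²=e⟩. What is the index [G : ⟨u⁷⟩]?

First find ord(u⁷) by computing successive powers:
  (u⁷)¹ = u⁷, (u⁷)² = u¹⁴, (u⁷)³ = u²¹, (u⁷)⁴ = u⁶, (u⁷)⁵ = u¹³, (u⁷)⁶ = u²⁰, (u⁷)⁷ = u⁵, (u⁷)⁸ = u¹², (u⁷)⁹ = u¹⁹, (u⁷)¹⁰ = u⁴, (u⁷)¹¹ = u¹¹, (u⁷)¹² = u¹⁸, (u⁷)¹³ = u³, (u⁷)¹⁴ = u¹⁰, (u⁷)¹⁵ = u¹⁷, (u⁷)¹⁶ = u², (u⁷)¹⁷ = u⁹, (u⁷)¹⁸ = u¹⁶, (u⁷)¹⁹ = u, (u⁷)²⁰ = u⁸, (u⁷)²¹ = u¹⁵, (u⁷)²² = e.
So |⟨u⁷⟩| = ord(u⁷) = 22. With |G| = 44, by Lagrange [G : ⟨u⁷⟩] = 44/22 = 2.

Answer: 2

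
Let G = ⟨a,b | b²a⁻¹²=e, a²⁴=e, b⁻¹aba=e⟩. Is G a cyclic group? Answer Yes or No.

Every cyclic group is abelian. But a·b = ab while b·a = a¹¹b⁻¹, so a·b ≠ b·a and G is not abelian. Hence G is not cyclic.

Answer: No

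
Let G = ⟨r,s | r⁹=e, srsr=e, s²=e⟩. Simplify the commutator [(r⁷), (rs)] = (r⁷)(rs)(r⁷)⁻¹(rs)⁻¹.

[(r⁷), (rs)] = (r⁷)·(rs)·(r⁷)⁻¹·(rs)⁻¹.
  (r⁷) · (rs) = r⁸s
  (r⁸s) · (r²) = r⁶s
  (r⁶s) · (rs) = r⁵

Answer: r⁵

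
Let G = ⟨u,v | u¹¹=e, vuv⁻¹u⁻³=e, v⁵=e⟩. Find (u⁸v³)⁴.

Compute successive powers of (u⁸v³), reducing at each step:
  (u⁸v³)²: (u⁸v³) · u⁸ = u⁴v³;   (u⁴v³) · v³ = u⁴v
  (u⁸v³)³: (u⁴v) · u⁸ = u⁶v;   (u⁶v) · v³ = u⁶v⁴
  (u⁸v³)⁴: (u⁶v⁴) · u⁸ = u⁵v⁴;   (u⁵v⁴) · v³ = u⁵v²

Answer: u⁵v²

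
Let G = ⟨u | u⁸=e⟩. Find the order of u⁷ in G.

Compute successive powers until reaching e:
  (u⁷)¹ = u⁷, (u⁷)² = u⁶, (u⁷)³ = u⁵, (u⁷)⁴ = u⁴, (u⁷)⁵ = u³, (u⁷)⁶ = u², (u⁷)⁷ = u, (u⁷)⁸ = e.
The smallest positive k with (u⁷)ᵏ = e is 8.

Answer: 8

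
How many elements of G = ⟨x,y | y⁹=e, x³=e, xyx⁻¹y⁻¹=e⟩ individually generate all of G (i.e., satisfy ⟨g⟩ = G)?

⟨g⟩ = G would require ord(g) = |G| = 27, but the maximum element order in G is 9 < 27. So G is not cyclic and no single element generates it: the count is 0.

Answer: 0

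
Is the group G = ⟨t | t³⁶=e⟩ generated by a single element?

|G| = 36. The element t has order 36 (its powers give 36 distinct elements), so ⟨t⟩ = G and G is cyclic.

Answer: Yes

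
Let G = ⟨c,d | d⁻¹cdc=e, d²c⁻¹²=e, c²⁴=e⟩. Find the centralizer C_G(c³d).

⟨c³d⟩ ⊆ C_G(c³d) since powers of c³d commute with c³d; so |C_G(c³d)| ≥ |⟨c³d⟩| = 4.
By orbit–stabilizer, |C_G(c³d)| = |G| / |conj. class of c³d| = 48 / 12 = 4.
The 4 elements commuting with c³d are {e, c¹², c³d, c³d⁻¹}.

Answer: {e, c¹², c³d, c³d⁻¹}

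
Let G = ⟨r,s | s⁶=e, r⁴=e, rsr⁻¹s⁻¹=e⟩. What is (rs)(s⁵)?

Compute (rs) · (s⁵) by multiplying left to right and reducing via the relations at each step:
  (rs) · s⁵ = r

Answer: r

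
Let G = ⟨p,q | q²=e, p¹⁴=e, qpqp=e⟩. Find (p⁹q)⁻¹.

The order of (p⁹q) is 2 (smallest k with (p⁹q)ᵏ = e), so (p⁹q)⁻¹ = (p⁹q)¹ = p⁹q.
Check: (p⁹q) · (p⁹q) → (p⁹q) · p⁹ = q;   q · q = e, giving e as required.

Answer: p⁹q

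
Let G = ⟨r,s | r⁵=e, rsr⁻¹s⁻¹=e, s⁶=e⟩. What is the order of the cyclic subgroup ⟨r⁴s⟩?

|⟨r⁴s⟩| equals the order of r⁴s. Compute successive powers until reaching e:
  (r⁴s)¹ = r⁴s, (r⁴s)² = r³s², (r⁴s)³ = r²s³, (r⁴s)⁴ = rs⁴, (r⁴s)⁵ = s⁵, (r⁴s)⁶ = r⁴, (r⁴s)⁷ = r³s, (r⁴s)⁸ = r²s², (r⁴s)⁹ = rs³, (r⁴s)¹⁰ = s⁴, (r⁴s)¹¹ = r⁴s⁵, (r⁴s)¹² = r³, (r⁴s)¹³ = r²s, (r⁴s)¹⁴ = rs², (r⁴s)¹⁵ = s³, (r⁴s)¹⁶ = r⁴s⁴, (r⁴s)¹⁷ = r³s⁵, (r⁴s)¹⁸ = r², (r⁴s)¹⁹ = rs, (r⁴s)²⁰ = s², (r⁴s)²¹ = r⁴s³, (r⁴s)²² = r³s⁴, (r⁴s)²³ = r²s⁵, (r⁴s)²⁴ = r, (r⁴s)²⁵ = s, (r⁴s)²⁶ = r⁴s², (r⁴s)²⁷ = r³s³, (r⁴s)²⁸ = r²s⁴, (r⁴s)²⁹ = rs⁵, (r⁴s)³⁰ = e.
The smallest positive k with (r⁴s)ᵏ = e is 30, so |⟨r⁴s⟩| = 30.

Answer: 30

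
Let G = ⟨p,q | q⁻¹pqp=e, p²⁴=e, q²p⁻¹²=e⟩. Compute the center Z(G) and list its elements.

An element z ∈ Z(G) iff z commutes with every generator.
For example p¹² is central: (p¹²)·p = p¹³ = p·(p¹²); (p¹²)·q = q⁻¹ = q·(p¹²).
Whereas p ∉ Z(G) since p·q = pq ≠ p¹¹q⁻¹ = q·p.
Checking each of the 48 elements this way gives Z(G) = {e, p¹²}, of order 2.

Answer: {e, p¹²}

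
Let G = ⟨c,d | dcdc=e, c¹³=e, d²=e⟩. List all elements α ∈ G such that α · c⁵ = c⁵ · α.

⟨c⁵⟩ ⊆ C_G(c⁵) since powers of c⁵ commute with c⁵; so |C_G(c⁵)| ≥ |⟨c⁵⟩| = 13.
By orbit–stabilizer, |C_G(c⁵)| = |G| / |conj. class of c⁵| = 26 / 2 = 13.
The 13 elements commuting with c⁵ are {e, c, c², c³, c⁴, c⁵, c⁶, c⁷, c⁸, c⁹, c¹⁰, c¹¹, c¹²}.

Answer: {e, c, c², c³, c⁴, c⁵, c⁶, c⁷, c⁸, c⁹, c¹⁰, c¹¹, c¹²}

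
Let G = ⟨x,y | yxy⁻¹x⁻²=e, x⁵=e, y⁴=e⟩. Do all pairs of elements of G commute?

x·y = xy but y·x = x²y, so x·y ≠ y·x and G is not abelian.

Answer: No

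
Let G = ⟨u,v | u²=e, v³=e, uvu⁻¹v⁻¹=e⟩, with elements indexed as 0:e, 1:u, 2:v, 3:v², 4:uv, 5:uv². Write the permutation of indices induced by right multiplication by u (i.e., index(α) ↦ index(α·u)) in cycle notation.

(0 1)(2 4)(3 5)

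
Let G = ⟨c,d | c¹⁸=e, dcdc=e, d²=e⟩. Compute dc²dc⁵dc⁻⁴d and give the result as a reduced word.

Multiply left to right, reducing at each step:
  d · c² = c¹⁶d
  (c¹⁶d) · d = c¹⁶
  (c¹⁶) · c⁵ = c³
  (c³) · d = c³d
  (c³d) · c⁻⁴ = c⁷d
  (c⁷d) · d = c⁷

Answer: c⁷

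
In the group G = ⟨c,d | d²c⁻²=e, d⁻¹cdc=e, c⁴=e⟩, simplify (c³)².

Compute successive powers of (c³), reducing at each step:
  (c³)²: (c³) · c³ = c²

Answer: c²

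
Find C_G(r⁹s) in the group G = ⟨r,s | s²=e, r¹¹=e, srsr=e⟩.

⟨r⁹s⟩ ⊆ C_G(r⁹s) since powers of r⁹s commute with r⁹s; so |C_G(r⁹s)| ≥ |⟨r⁹s⟩| = 2.
By orbit–stabilizer, |C_G(r⁹s)| = |G| / |conj. class of r⁹s| = 22 / 11 = 2.
The 2 elements commuting with r⁹s are {e, r⁹s}.

Answer: {e, r⁹s}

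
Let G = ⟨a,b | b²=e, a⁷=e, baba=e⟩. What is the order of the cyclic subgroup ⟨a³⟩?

|⟨a³⟩| equals the order of a³. Compute successive powers until reaching e:
  (a³)¹ = a³, (a³)² = a⁶, (a³)³ = a², (a³)⁴ = a⁵, (a³)⁵ = a, (a³)⁶ = a⁴, (a³)⁷ = e.
The smallest positive k with (a³)ᵏ = e is 7, so |⟨a³⟩| = 7.

Answer: 7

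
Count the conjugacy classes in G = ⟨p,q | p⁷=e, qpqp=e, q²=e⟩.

The conjugacy classes (representative and size) are:
  [e] (size 1), [p⁶] (size 2), [p⁵] (size 2), [p⁴] (size 2), [pq] (size 7).
Class equation: 1 + 2 + 2 + 2 + 7 = 14 = |G|. So G has 5 conjugacy classes.

Answer: 5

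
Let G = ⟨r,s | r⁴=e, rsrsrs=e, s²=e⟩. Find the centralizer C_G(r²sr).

⟨r²sr⟩ ⊆ C_G(r²sr) since powers of r²sr commute with r²sr; so |C_G(r²sr)| ≥ |⟨r²sr⟩| = 3.
By orbit–stabilizer, |C_G(r²sr)| = |G| / |conj. class of r²sr| = 24 / 8 = 3.
The 3 elements commuting with r²sr are {e, r²sr, r³sr²}.

Answer: {e, r²sr, r³sr²}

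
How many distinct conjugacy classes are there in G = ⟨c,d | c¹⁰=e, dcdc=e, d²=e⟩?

The conjugacy classes (representative and size) are:
  [e] (size 1), [c] (size 2), [c²] (size 2), [c³] (size 2), [c⁴] (size 2), [c⁵] (size 1), [c²d] (size 5), [c³d] (size 5).
Class equation: 1 + 2 + 2 + 2 + 2 + 1 + 5 + 5 = 20 = |G|. So G has 8 conjugacy classes.

Answer: 8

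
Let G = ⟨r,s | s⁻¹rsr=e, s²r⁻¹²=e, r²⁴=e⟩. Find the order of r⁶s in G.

Compute successive powers until reaching e:
  (r⁶s)¹ = r⁶s, (r⁶s)² = r¹², (r⁶s)³ = r⁶s⁻¹, (r⁶s)⁴ = e.
The smallest positive k with (r⁶s)ᵏ = e is 4.

Answer: 4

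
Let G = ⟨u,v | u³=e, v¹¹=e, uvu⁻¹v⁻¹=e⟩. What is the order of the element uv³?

Compute successive powers until reaching e:
  (uv³)¹ = uv³, (uv³)² = u²v⁶, (uv³)³ = v⁹, (uv³)⁴ = uv, (uv³)⁵ = u²v⁴, (uv³)⁶ = v⁷, (uv³)⁷ = uv¹⁰, (uv³)⁸ = u²v², (uv³)⁹ = v⁵, (uv³)¹⁰ = uv⁸, (uv³)¹¹ = u², (uv³)¹² = v³, (uv³)¹³ = uv⁶, (uv³)¹⁴ = u²v⁹, (uv³)¹⁵ = v, (uv³)¹⁶ = uv⁴, (uv³)¹⁷ = u²v⁷, (uv³)¹⁸ = v¹⁰, (uv³)¹⁹ = uv², (uv³)²⁰ = u²v⁵, (uv³)²¹ = v⁸, (uv³)²² = u, (uv³)²³ = u²v³, (uv³)²⁴ = v⁶, (uv³)²⁵ = uv⁹, (uv³)²⁶ = u²v, (uv³)²⁷ = v⁴, (uv³)²⁸ = uv⁷, (uv³)²⁹ = u²v¹⁰, (uv³)³⁰ = v², (uv³)³¹ = uv⁵, (uv³)³² = u²v⁸, (uv³)³³ = e.
The smallest positive k with (uv³)ᵏ = e is 33.

Answer: 33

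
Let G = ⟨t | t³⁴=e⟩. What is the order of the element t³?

Compute successive powers until reaching e:
  (t³)¹ = t³, (t³)² = t⁶, (t³)³ = t⁹, (t³)⁴ = t¹², (t³)⁵ = t¹⁵, (t³)⁶ = t¹⁸, (t³)⁷ = t²¹, (t³)⁸ = t²⁴, (t³)⁹ = t²⁷, (t³)¹⁰ = t³⁰, (t³)¹¹ = t³³, (t³)¹² = t², (t³)¹³ = t⁵, (t³)¹⁴ = t⁸, (t³)¹⁵ = t¹¹, (t³)¹⁶ = t¹⁴, (t³)¹⁷ = t¹⁷, (t³)¹⁸ = t²⁰, (t³)¹⁹ = t²³, (t³)²⁰ = t²⁶, (t³)²¹ = t²⁹, (t³)²² = t³², (t³)²³ = t, (t³)²⁴ = t⁴, (t³)²⁵ = t⁷, (t³)²⁶ = t¹⁰, (t³)²⁷ = t¹³, (t³)²⁸ = t¹⁶, (t³)²⁹ = t¹⁹, (t³)³⁰ = t²², (t³)³¹ = t²⁵, (t³)³² = t²⁸, (t³)³³ = t³¹, (t³)³⁴ = e.
The smallest positive k with (t³)ᵏ = e is 34.

Answer: 34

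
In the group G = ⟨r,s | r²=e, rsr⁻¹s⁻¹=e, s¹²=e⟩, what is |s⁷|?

Compute successive powers until reaching e:
  (s⁷)¹ = s⁷, (s⁷)² = s², (s⁷)³ = s⁹, (s⁷)⁴ = s⁴, (s⁷)⁵ = s¹¹, (s⁷)⁶ = s⁶, (s⁷)⁷ = s, (s⁷)⁸ = s⁸, (s⁷)⁹ = s³, (s⁷)¹⁰ = s¹⁰, (s⁷)¹¹ = s⁵, (s⁷)¹² = e.
The smallest positive k with (s⁷)ᵏ = e is 12.

Answer: 12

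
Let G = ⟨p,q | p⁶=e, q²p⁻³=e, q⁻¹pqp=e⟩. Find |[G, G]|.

G' = [G, G] is generated by all commutators. The generator-pair commutators are: [p, q] = p².
The subgroup they normally generate is {e, p², p⁴}, of order 3.
Check: |G/G'| = 12/3 = 4 is the order of the abelianisation.

Answer: 3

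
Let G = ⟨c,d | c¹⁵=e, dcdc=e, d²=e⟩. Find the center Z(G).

An element z ∈ Z(G) iff z commutes with every generator.
For example e is central: e·c = c = c·e; e·d = d = d·e.
Whereas c ∉ Z(G) since c·d = cd ≠ c¹⁴d = d·c.
Checking each of the 30 elements this way gives Z(G) = {e}, of order 1.

Answer: {e}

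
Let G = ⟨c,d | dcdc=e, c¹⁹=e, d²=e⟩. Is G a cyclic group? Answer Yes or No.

Every cyclic group is abelian. But c·d = cd while d·c = c¹⁸d, so c·d ≠ d·c and G is not abelian. Hence G is not cyclic.

Answer: No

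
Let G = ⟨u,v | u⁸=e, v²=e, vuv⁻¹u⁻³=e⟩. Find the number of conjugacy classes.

The conjugacy classes (representative and size) are:
  [e] (size 1), [u³] (size 2), [u²] (size 2), [u⁴] (size 1), [u⁵] (size 2), [u⁴v] (size 4), [uv] (size 4).
Class equation: 1 + 2 + 2 + 1 + 2 + 4 + 4 = 16 = |G|. So G has 7 conjugacy classes.

Answer: 7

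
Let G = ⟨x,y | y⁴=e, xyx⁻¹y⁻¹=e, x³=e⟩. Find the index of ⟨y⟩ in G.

First find ord(y) by computing successive powers:
  y¹ = y, y² = y², y³ = y³, y⁴ = e.
So |⟨y⟩| = ord(y) = 4. With |G| = 12, by Lagrange [G : ⟨y⟩] = 12/4 = 3.

Answer: 3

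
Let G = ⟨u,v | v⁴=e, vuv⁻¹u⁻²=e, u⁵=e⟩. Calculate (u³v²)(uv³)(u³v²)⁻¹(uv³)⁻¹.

[(u³v²), (uv³)] = (u³v²)·(uv³)·(u³v²)⁻¹·(uv³)⁻¹.
  (u³v²) · (uv³) = u²v
  (u²v) · (u³v²) = u³v³
  (u³v³) · (u³v) = u²

Answer: u²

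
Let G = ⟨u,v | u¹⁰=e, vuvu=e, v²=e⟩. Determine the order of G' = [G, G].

G' = [G, G] is generated by all commutators. The generator-pair commutators are: [u, v] = u².
The subgroup they normally generate is {e, u², u⁴, u⁶, u⁸}, of order 5.
Check: |G/G'| = 20/5 = 4 is the order of the abelianisation.

Answer: 5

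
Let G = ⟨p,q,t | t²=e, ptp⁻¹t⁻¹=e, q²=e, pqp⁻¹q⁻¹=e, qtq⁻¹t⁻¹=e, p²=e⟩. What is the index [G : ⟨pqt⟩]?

First find ord(pqt) by computing successive powers:
  (pqt)¹ = pqt, (pqt)² = e.
So |⟨pqt⟩| = ord(pqt) = 2. With |G| = 8, by Lagrange [G : ⟨pqt⟩] = 8/2 = 4.

Answer: 4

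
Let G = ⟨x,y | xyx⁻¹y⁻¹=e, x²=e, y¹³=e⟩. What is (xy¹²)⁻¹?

The order of (xy¹²) is 26 (smallest k with (xy¹²)ᵏ = e), so (xy¹²)⁻¹ = (xy¹²)²⁵ = xy.
Check: (xy¹²) · (xy) → (xy¹²) · x = y¹²;   (y¹²) · y = e, giving e as required.

Answer: xy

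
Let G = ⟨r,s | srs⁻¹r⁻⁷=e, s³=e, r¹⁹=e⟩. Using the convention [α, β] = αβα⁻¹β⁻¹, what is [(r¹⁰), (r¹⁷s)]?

[(r¹⁰), (r¹⁷s)] = (r¹⁰)·(r¹⁷s)·(r¹⁰)⁻¹·(r¹⁷s)⁻¹.
  (r¹⁰) · (r¹⁷s) = r⁸s
  (r⁸s) · (r⁹) = r¹⁴s
  (r¹⁴s) · (r³s²) = r¹⁶

Answer: r¹⁶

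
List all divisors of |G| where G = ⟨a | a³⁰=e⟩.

|G| = 30 = 2 · 3 · 5. By Lagrange's theorem the order of any subgroup divides 30; the divisors of 30 are 1, 2, 3, 5, 6, 10, 15, 30.

Answer: 1, 2, 3, 5, 6, 10, 15, 30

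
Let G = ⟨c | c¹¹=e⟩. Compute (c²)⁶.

Compute successive powers of (c²), reducing at each step:
  (c²)²: (c²) · c² = c⁴
  (c²)³: (c⁴) · c² = c⁶
  (c²)⁴: (c⁶) · c² = c⁸
  (c²)⁵: (c⁸) · c² = c¹⁰
  (c²)⁶: (c¹⁰) · c² = c

Answer: c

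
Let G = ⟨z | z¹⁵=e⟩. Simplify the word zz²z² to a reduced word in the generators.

Multiply left to right, reducing at each step:
  z · z² = z³
  (z³) · z² = z⁵

Answer: z⁵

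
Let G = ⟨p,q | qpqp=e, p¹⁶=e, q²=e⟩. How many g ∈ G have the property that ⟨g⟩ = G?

⟨g⟩ = G would require ord(g) = |G| = 32, but the maximum element order in G is 16 < 32. So G is not cyclic and no single element generates it: the count is 0.

Answer: 0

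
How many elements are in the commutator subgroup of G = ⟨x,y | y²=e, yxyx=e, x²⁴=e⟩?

G' = [G, G] is generated by all commutators. The generator-pair commutators are: [x, y] = x².
The subgroup they normally generate is {e, x², x⁴, x⁶, x⁸, x¹⁰, x¹², x¹⁴, x¹⁶, x¹⁸, x²⁰, x²²}, of order 12.
Check: |G/G'| = 48/12 = 4 is the order of the abelianisation.

Answer: 12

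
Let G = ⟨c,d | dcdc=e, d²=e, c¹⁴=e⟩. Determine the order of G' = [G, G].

G' = [G, G] is generated by all commutators. The generator-pair commutators are: [c, d] = c².
The subgroup they normally generate is {e, c², c⁴, c⁶, c⁸, c¹⁰, c¹²}, of order 7.
Check: |G/G'| = 28/7 = 4 is the order of the abelianisation.

Answer: 7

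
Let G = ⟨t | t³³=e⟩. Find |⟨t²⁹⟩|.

|⟨t²⁹⟩| equals the order of t²⁹. Compute successive powers until reaching e:
  (t²⁹)¹ = t²⁹, (t²⁹)² = t²⁵, (t²⁹)³ = t²¹, (t²⁹)⁴ = t¹⁷, (t²⁹)⁵ = t¹³, (t²⁹)⁶ = t⁹, (t²⁹)⁷ = t⁵, (t²⁹)⁸ = t, (t²⁹)⁹ = t³⁰, (t²⁹)¹⁰ = t²⁶, (t²⁹)¹¹ = t²², (t²⁹)¹² = t¹⁸, (t²⁹)¹³ = t¹⁴, (t²⁹)¹⁴ = t¹⁰, (t²⁹)¹⁵ = t⁶, (t²⁹)¹⁶ = t², (t²⁹)¹⁷ = t³¹, (t²⁹)¹⁸ = t²⁷, (t²⁹)¹⁹ = t²³, (t²⁹)²⁰ = t¹⁹, (t²⁹)²¹ = t¹⁵, (t²⁹)²² = t¹¹, (t²⁹)²³ = t⁷, (t²⁹)²⁴ = t³, (t²⁹)²⁵ = t³², (t²⁹)²⁶ = t²⁸, (t²⁹)²⁷ = t²⁴, (t²⁹)²⁸ = t²⁰, (t²⁹)²⁹ = t¹⁶, (t²⁹)³⁰ = t¹², (t²⁹)³¹ = t⁸, (t²⁹)³² = t⁴, (t²⁹)³³ = e.
The smallest positive k with (t²⁹)ᵏ = e is 33, so |⟨t²⁹⟩| = 33.

Answer: 33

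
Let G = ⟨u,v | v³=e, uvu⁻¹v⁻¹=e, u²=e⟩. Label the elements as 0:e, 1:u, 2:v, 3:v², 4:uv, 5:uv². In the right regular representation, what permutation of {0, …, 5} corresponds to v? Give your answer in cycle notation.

(0 2 3)(1 4 5)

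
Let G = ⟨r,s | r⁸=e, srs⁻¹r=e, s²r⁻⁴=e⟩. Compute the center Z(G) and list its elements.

An element z ∈ Z(G) iff z commutes with every generator.
For example r⁴ is central: (r⁴)·r = r⁵ = r·(r⁴); (r⁴)·s = s⁻¹ = s·(r⁴).
Whereas r ∉ Z(G) since r·s = rs ≠ r³s⁻¹ = s·r.
Checking each of the 16 elements this way gives Z(G) = {e, r⁴}, of order 2.

Answer: {e, r⁴}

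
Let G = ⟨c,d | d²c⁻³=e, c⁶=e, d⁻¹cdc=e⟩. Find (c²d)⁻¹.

The order of (c²d) is 4 (smallest k with (c²d)ᵏ = e), so (c²d)⁻¹ = (c²d)³ = c²d⁻¹.
Check: (c²d) · (c²d⁻¹) → (c²d) · c² = d;   d · d⁻¹ = e, giving e as required.

Answer: c²d⁻¹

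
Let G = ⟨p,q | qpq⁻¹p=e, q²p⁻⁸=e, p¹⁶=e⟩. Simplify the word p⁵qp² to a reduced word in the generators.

Multiply left to right, reducing at each step:
  (p⁵) · q = p⁵q
  (p⁵q) · p² = p³q

Answer: p³q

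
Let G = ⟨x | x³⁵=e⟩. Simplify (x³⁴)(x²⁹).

Compute (x³⁴) · (x²⁹) by multiplying left to right and reducing via the relations at each step:
  (x³⁴) · x²⁹ = x²⁸

Answer: x²⁸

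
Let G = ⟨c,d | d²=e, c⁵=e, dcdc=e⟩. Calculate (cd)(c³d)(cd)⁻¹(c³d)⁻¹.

[(cd), (c³d)] = (cd)·(c³d)·(cd)⁻¹·(c³d)⁻¹.
  (cd) · (c³d) = c³
  (c³) · (cd) = c⁴d
  (c⁴d) · (c³d) = c

Answer: c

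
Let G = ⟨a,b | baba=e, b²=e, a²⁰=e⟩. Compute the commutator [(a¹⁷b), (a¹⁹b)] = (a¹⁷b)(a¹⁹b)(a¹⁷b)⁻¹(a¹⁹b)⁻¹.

[(a¹⁷b), (a¹⁹b)] = (a¹⁷b)·(a¹⁹b)·(a¹⁷b)⁻¹·(a¹⁹b)⁻¹.
  (a¹⁷b) · (a¹⁹b) = a¹⁸
  (a¹⁸) · (a¹⁷b) = a¹⁵b
  (a¹⁵b) · (a¹⁹b) = a¹⁶

Answer: a¹⁶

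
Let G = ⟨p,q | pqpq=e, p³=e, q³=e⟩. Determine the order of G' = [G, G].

G' = [G, G] is generated by all commutators. The generator-pair commutators are: [p, q] = pq²p.
The subgroup they normally generate is {e, pq, p²q², pq²p}, of order 4.
Check: |G/G'| = 12/4 = 3 is the order of the abelianisation.

Answer: 4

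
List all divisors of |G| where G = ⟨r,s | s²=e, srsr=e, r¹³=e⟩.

|G| = 26 = 2 · 13. By Lagrange's theorem the order of any subgroup divides 26; the divisors of 26 are 1, 2, 13, 26.

Answer: 1, 2, 13, 26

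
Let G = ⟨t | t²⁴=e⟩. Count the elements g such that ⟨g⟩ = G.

G is cyclic of order 24. An element generates G iff its order is 24, and a cyclic group of order 24 has exactly φ(24) = 8 such elements.

Answer: 8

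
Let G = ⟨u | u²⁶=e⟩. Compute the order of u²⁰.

Compute successive powers until reaching e:
  (u²⁰)¹ = u²⁰, (u²⁰)² = u¹⁴, (u²⁰)³ = u⁸, (u²⁰)⁴ = u², (u²⁰)⁵ = u²², (u²⁰)⁶ = u¹⁶, (u²⁰)⁷ = u¹⁰, (u²⁰)⁸ = u⁴, (u²⁰)⁹ = u²⁴, (u²⁰)¹⁰ = u¹⁸, (u²⁰)¹¹ = u¹², (u²⁰)¹² = u⁶, (u²⁰)¹³ = e.
The smallest positive k with (u²⁰)ᵏ = e is 13.

Answer: 13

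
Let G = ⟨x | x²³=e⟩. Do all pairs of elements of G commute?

G has a single generator, so G is cyclic and hence abelian.

Answer: Yes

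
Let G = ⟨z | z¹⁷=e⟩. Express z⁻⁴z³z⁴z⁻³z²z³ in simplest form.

Multiply left to right, reducing at each step:
  (z¹³) · z³ = z¹⁶
  (z¹⁶) · z⁴ = z³
  (z³) · z⁻³ = e
  e · z² = z²
  (z²) · z³ = z⁵

Answer: z⁵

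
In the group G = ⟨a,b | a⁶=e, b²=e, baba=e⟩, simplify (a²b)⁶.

Compute successive powers of (a²b), reducing at each step:
  (a²b)²: (a²b) · a² = b;   b · b = e
  (a²b)³: e · a² = a²;   (a²) · b = a²b
  (a²b)⁴: (a²b) · a² = b;   b · b = e
  (a²b)⁵: e · a² = a²;   (a²) · b = a²b
  (a²b)⁶: (a²b) · a² = b;   b · b = e

Answer: e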